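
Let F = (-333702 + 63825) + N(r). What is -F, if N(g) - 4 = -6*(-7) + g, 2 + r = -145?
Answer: 269978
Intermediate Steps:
r = -147 (r = -2 - 145 = -147)
N(g) = 46 + g (N(g) = 4 + (-6*(-7) + g) = 4 + (42 + g) = 46 + g)
F = -269978 (F = (-333702 + 63825) + (46 - 147) = -269877 - 101 = -269978)
-F = -1*(-269978) = 269978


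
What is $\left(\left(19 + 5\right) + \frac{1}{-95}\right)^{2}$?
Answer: $\frac{5193841}{9025} \approx 575.5$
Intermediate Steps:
$\left(\left(19 + 5\right) + \frac{1}{-95}\right)^{2} = \left(24 - \frac{1}{95}\right)^{2} = \left(\frac{2279}{95}\right)^{2} = \frac{5193841}{9025}$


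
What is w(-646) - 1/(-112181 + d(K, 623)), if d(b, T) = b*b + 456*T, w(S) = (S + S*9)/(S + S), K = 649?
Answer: 2965539/593108 ≈ 5.0000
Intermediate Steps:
w(S) = 5 (w(S) = (S + 9*S)/((2*S)) = (10*S)*(1/(2*S)) = 5)
d(b, T) = b**2 + 456*T
w(-646) - 1/(-112181 + d(K, 623)) = 5 - 1/(-112181 + (649**2 + 456*623)) = 5 - 1/(-112181 + (421201 + 284088)) = 5 - 1/(-112181 + 705289) = 5 - 1/593108 = 2965539/593108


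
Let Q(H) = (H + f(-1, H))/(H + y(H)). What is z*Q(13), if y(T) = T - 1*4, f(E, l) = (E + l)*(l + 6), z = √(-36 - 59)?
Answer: 241*I*√95/22 ≈ 106.77*I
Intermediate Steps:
z = I*√95 (z = √(-95) = I*√95 ≈ 9.7468*I)
f(E, l) = (6 + l)*(E + l) (f(E, l) = (E + l)*(6 + l) = (6 + l)*(E + l))
y(T) = -4 + T (y(T) = T - 4 = -4 + T)
Q(H) = (-6 + H² + 6*H)/(-4 + 2*H) (Q(H) = (H + (H² + 6*(-1) + 6*H - H))/(H + (-4 + H)) = (H + (H² - 6 + 6*H - H))/(-4 + 2*H) = (H + (-6 + H² + 5*H))/(-4 + 2*H) = (-6 + H² + 6*H)/(-4 + 2*H))
z*Q(13) = (I*√95)*((-6 + 13² + 6*13)/(2*(-2 + 13))) = (I*√95)*((½)*(-6 + 169 + 78)/11) = (I*√95)*((½)*(1/11)*241) = (I*√95)*(241/22) = 241*I*√95/22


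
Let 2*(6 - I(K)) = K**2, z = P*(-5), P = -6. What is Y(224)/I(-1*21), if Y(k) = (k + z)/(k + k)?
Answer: -127/48048 ≈ -0.0026432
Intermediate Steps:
z = 30 (z = -6*(-5) = 30)
Y(k) = (30 + k)/(2*k) (Y(k) = (k + 30)/(k + k) = (30 + k)/((2*k)) = (30 + k)*(1/(2*k)) = (30 + k)/(2*k))
I(K) = 6 - K**2/2
Y(224)/I(-1*21) = ((1/2)*(30 + 224)/224)/(6 - (-1*21)**2/2) = ((1/2)*(1/224)*254)/(6 - 1/2*(-21)**2) = 127/(224*(6 - 1/2*441)) = 127/(224*(6 - 441/2)) = 127/(224*(-429/2)) = (127/224)*(-2/429) = -127/48048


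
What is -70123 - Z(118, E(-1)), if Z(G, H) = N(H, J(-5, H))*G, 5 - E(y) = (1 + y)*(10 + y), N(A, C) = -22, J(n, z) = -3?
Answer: -67527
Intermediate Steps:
E(y) = 5 - (1 + y)*(10 + y)
Z(G, H) = -22*G
-70123 - Z(118, E(-1)) = -70123 - (-22)*118 = -70123 - 1*(-2596) = -70123 + 2596 = -67527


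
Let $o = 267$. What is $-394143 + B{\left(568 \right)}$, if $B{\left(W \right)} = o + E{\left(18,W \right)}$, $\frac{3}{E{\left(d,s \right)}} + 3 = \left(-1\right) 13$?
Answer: $- \frac{6302019}{16} \approx -3.9388 \cdot 10^{5}$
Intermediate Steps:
$E{\left(d,s \right)} = - \frac{3}{16}$ ($E{\left(d,s \right)} = \frac{3}{-3 - 13} = \frac{3}{-16} = 3 \left(- \frac{1}{16}\right) = - \frac{3}{16}$)
$B{\left(W \right)} = \frac{4269}{16}$ ($B{\left(W \right)} = 267 - \frac{3}{16} = \frac{4269}{16}$)
$-394143 + B{\left(568 \right)} = -394143 + \frac{4269}{16} = - \frac{6302019}{16}$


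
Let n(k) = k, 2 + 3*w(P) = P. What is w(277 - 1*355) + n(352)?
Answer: 976/3 ≈ 325.33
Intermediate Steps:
w(P) = -⅔ + P/3
w(277 - 1*355) + n(352) = (-⅔ + (277 - 1*355)/3) + 352 = (-⅔ + (277 - 355)/3) + 352 = (-⅔ + (⅓)*(-78)) + 352 = (-⅔ - 26) + 352 = -80/3 + 352 = 976/3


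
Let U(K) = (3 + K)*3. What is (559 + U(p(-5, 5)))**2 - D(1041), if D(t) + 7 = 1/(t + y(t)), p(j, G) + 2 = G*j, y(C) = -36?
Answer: 238361879/1005 ≈ 2.3718e+5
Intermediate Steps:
p(j, G) = -2 + G*j
D(t) = -7 + 1/(-36 + t) (D(t) = -7 + 1/(t - 36) = -7 + 1/(-36 + t))
U(K) = 9 + 3*K
(559 + U(p(-5, 5)))**2 - D(1041) = (559 + (9 + 3*(-2 + 5*(-5))))**2 - (253 - 7*1041)/(-36 + 1041) = (559 + (9 + 3*(-2 - 25)))**2 - (253 - 7287)/1005 = (559 + (9 + 3*(-27)))**2 - (-7034)/1005 = (559 + (9 - 81))**2 - 1*(-7034/1005) = (559 - 72)**2 + 7034/1005 = 487**2 + 7034/1005 = 237169 + 7034/1005 = 238361879/1005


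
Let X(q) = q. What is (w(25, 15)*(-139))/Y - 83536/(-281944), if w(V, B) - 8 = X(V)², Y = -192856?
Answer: 5114728193/6796824008 ≈ 0.75252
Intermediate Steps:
w(V, B) = 8 + V²
(w(25, 15)*(-139))/Y - 83536/(-281944) = ((8 + 25²)*(-139))/(-192856) - 83536/(-281944) = ((8 + 625)*(-139))*(-1/192856) - 83536*(-1/281944) = (633*(-139))*(-1/192856) + 10442/35243 = -87987*(-1/192856) + 10442/35243 = 87987/192856 + 10442/35243 = 5114728193/6796824008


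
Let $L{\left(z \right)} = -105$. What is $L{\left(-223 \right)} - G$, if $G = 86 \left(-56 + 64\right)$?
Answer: $-793$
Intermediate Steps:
$G = 688$ ($G = 86 \cdot 8 = 688$)
$L{\left(-223 \right)} - G = -105 - 688 = -793$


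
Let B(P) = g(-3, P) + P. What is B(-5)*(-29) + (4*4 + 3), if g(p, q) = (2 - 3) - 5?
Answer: 338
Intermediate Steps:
g(p, q) = -6 (g(p, q) = -1 - 5 = -6)
B(P) = -6 + P
B(-5)*(-29) + (4*4 + 3) = (-6 - 5)*(-29) + (4*4 + 3) = -11*(-29) + (16 + 3) = 319 + 19 = 338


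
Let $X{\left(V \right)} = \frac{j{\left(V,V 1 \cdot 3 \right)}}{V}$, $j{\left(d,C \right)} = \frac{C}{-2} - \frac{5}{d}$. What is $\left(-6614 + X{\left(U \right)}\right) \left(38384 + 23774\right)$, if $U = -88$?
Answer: $- \frac{1592190751523}{3872} \approx -4.1121 \cdot 10^{8}$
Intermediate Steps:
$j{\left(d,C \right)} = - \frac{5}{d} - \frac{C}{2}$ ($j{\left(d,C \right)} = C \left(- \frac{1}{2}\right) - \frac{5}{d} = - \frac{C}{2} - \frac{5}{d} = - \frac{5}{d} - \frac{C}{2}$)
$X{\left(V \right)} = \frac{- \frac{5}{V} - \frac{3 V}{2}}{V}$ ($X{\left(V \right)} = \frac{- \frac{5}{V} - \frac{V 1 \cdot 3}{2}}{V} = \frac{- \frac{5}{V} - \frac{V 3}{2}}{V} = \frac{- \frac{5}{V} - \frac{3 V}{2}}{V}$)
$\left(-6614 + X{\left(U \right)}\right) \left(38384 + 23774\right) = \left(-6614 - \left(\frac{3}{2} + \frac{5}{7744}\right)\right) \left(38384 + 23774\right) = \left(-6614 - \frac{11621}{7744}\right) 62158 = \left(- \frac{51230437}{7744}\right) 62158 = - \frac{1592190751523}{3872}$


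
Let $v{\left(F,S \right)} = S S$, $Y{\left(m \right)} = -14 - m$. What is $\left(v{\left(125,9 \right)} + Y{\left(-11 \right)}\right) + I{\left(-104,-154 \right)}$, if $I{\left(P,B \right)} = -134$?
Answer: $-56$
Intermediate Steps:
$v{\left(F,S \right)} = S^{2}$
$\left(v{\left(125,9 \right)} + Y{\left(-11 \right)}\right) + I{\left(-104,-154 \right)} = \left(9^{2} - 3\right) - 134 = \left(81 + \left(-14 + 11\right)\right) - 134 = \left(81 - 3\right) - 134 = 78 - 134 = -56$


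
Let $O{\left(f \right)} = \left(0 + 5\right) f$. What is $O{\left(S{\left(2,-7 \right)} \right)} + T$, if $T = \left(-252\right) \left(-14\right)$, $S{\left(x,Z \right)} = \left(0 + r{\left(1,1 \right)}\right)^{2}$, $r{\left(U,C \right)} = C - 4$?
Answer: $3573$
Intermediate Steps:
$r{\left(U,C \right)} = -4 + C$ ($r{\left(U,C \right)} = C - 4 = -4 + C$)
$S{\left(x,Z \right)} = 9$ ($S{\left(x,Z \right)} = \left(0 + \left(-4 + 1\right)\right)^{2} = \left(0 - 3\right)^{2} = \left(-3\right)^{2} = 9$)
$O{\left(f \right)} = 5 f$
$T = 3528$
$O{\left(S{\left(2,-7 \right)} \right)} + T = 5 \cdot 9 + 3528 = 45 + 3528 = 3573$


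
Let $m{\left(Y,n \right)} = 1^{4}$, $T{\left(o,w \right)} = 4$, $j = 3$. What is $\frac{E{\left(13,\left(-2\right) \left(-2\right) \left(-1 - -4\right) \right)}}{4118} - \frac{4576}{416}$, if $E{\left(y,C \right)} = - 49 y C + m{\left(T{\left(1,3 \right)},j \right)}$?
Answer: $- \frac{52941}{4118} \approx -12.856$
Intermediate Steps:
$m{\left(Y,n \right)} = 1$
$E{\left(y,C \right)} = 1 - 49 C y$ ($E{\left(y,C \right)} = - 49 y C + 1 = - 49 C y + 1 = 1 - 49 C y$)
$\frac{E{\left(13,\left(-2\right) \left(-2\right) \left(-1 - -4\right) \right)}}{4118} - \frac{4576}{416} = \frac{1 - 49 \left(-2\right) \left(-2\right) \left(-1 - -4\right) 13}{4118} - \frac{4576}{416} = \left(1 - 49 \cdot 4 \left(-1 + 4\right) 13\right) \frac{1}{4118} - 11 = \left(1 - 49 \cdot 4 \cdot 3 \cdot 13\right) \frac{1}{4118} - 11 = \left(1 - 588 \cdot 13\right) \frac{1}{4118} - 11 = \left(1 - 7644\right) \frac{1}{4118} - 11 = \left(-7643\right) \frac{1}{4118} - 11 = - \frac{7643}{4118} - 11 = - \frac{52941}{4118}$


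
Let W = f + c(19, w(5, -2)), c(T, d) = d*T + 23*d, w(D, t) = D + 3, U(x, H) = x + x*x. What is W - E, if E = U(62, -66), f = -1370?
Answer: -4940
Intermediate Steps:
U(x, H) = x + x²
w(D, t) = 3 + D
c(T, d) = 23*d + T*d (c(T, d) = T*d + 23*d = 23*d + T*d)
E = 3906 (E = 62*(1 + 62) = 62*63 = 3906)
W = -1034 (W = -1370 + (3 + 5)*(23 + 19) = -1370 + 8*42 = -1370 + 336 = -1034)
W - E = -1034 - 1*3906 = -1034 - 3906 = -4940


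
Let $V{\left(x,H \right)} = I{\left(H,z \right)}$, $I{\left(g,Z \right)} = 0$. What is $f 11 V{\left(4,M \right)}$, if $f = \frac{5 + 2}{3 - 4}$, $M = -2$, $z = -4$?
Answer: $0$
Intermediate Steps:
$V{\left(x,H \right)} = 0$
$f = -7$ ($f = \frac{7}{-1} = 7 \left(-1\right) = -7$)
$f 11 V{\left(4,M \right)} = \left(-7\right) 11 \cdot 0 = \left(-77\right) 0 = 0$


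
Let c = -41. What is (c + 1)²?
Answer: 1600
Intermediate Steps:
(c + 1)² = (-41 + 1)² = (-40)² = 1600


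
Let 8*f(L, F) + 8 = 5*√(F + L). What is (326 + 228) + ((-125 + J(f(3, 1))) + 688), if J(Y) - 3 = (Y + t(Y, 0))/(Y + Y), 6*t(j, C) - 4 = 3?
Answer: 6737/6 ≈ 1122.8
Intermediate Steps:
t(j, C) = 7/6 (t(j, C) = ⅔ + (⅙)*3 = ⅔ + ½ = 7/6)
f(L, F) = -1 + 5*√(F + L)/8 (f(L, F) = -1 + (5*√(F + L))/8 = -1 + 5*√(F + L)/8)
J(Y) = 3 + (7/6 + Y)/(2*Y) (J(Y) = 3 + (Y + 7/6)/(Y + Y) = 3 + (7/6 + Y)/((2*Y)) = 3 + (7/6 + Y)*(1/(2*Y)) = 3 + (7/6 + Y)/(2*Y))
(326 + 228) + ((-125 + J(f(3, 1))) + 688) = (326 + 228) + ((-125 + 7*(1 + 6*(-1 + 5*√(1 + 3)/8))/(12*(-1 + 5*√(1 + 3)/8))) + 688) = 554 + ((-125 + 7*(1 + 6*(-1 + 5*√4/8))/(12*(-1 + 5*√4/8))) + 688) = 554 + ((-125 + 7*(1 + 6*(-1 + (5/8)*2))/(12*(-1 + (5/8)*2))) + 688) = 554 + ((-125 + 7*(1 + 6*(-1 + 5/4))/(12*(-1 + 5/4))) + 688) = 554 + ((-125 + 7*(1 + 6*(¼))/(12*(¼))) + 688) = 554 + ((-125 + (7/12)*4*(1 + 3/2)) + 688) = 554 + ((-125 + (7/12)*4*(5/2)) + 688) = 554 + ((-125 + 35/6) + 688) = 554 + (-715/6 + 688) = 554 + 3413/6 = 6737/6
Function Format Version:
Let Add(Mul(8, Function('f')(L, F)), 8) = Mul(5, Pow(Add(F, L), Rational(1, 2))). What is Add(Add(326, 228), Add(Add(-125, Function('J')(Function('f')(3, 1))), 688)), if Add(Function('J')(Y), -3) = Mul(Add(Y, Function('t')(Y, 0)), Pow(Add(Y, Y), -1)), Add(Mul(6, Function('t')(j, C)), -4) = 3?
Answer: Rational(6737, 6) ≈ 1122.8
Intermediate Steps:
Function('t')(j, C) = Rational(7, 6) (Function('t')(j, C) = Add(Rational(2, 3), Mul(Rational(1, 6), 3)) = Add(Rational(2, 3), Rational(1, 2)) = Rational(7, 6))
Function('f')(L, F) = Add(-1, Mul(Rational(5, 8), Pow(Add(F, L), Rational(1, 2)))) (Function('f')(L, F) = Add(-1, Mul(Rational(1, 8), Mul(5, Pow(Add(F, L), Rational(1, 2))))) = Add(-1, Mul(Rational(5, 8), Pow(Add(F, L), Rational(1, 2)))))
Function('J')(Y) = Add(3, Mul(Rational(1, 2), Pow(Y, -1), Add(Rational(7, 6), Y))) (Function('J')(Y) = Add(3, Mul(Add(Y, Rational(7, 6)), Pow(Add(Y, Y), -1))) = Add(3, Mul(Add(Rational(7, 6), Y), Pow(Mul(2, Y), -1))) = Add(3, Mul(Add(Rational(7, 6), Y), Mul(Rational(1, 2), Pow(Y, -1)))) = Add(3, Mul(Rational(1, 2), Pow(Y, -1), Add(Rational(7, 6), Y))))
Add(Add(326, 228), Add(Add(-125, Function('J')(Function('f')(3, 1))), 688)) = Add(Add(326, 228), Add(Add(-125, Mul(Rational(7, 12), Pow(Add(-1, Mul(Rational(5, 8), Pow(Add(1, 3), Rational(1, 2)))), -1), Add(1, Mul(6, Add(-1, Mul(Rational(5, 8), Pow(Add(1, 3), Rational(1, 2)))))))), 688)) = Add(554, Add(Add(-125, Mul(Rational(7, 12), Pow(Add(-1, Mul(Rational(5, 8), Pow(4, Rational(1, 2)))), -1), Add(1, Mul(6, Add(-1, Mul(Rational(5, 8), Pow(4, Rational(1, 2)))))))), 688)) = Add(554, Add(Add(-125, Mul(Rational(7, 12), Pow(Add(-1, Mul(Rational(5, 8), 2)), -1), Add(1, Mul(6, Add(-1, Mul(Rational(5, 8), 2)))))), 688)) = Add(554, Add(Add(-125, Mul(Rational(7, 12), Pow(Add(-1, Rational(5, 4)), -1), Add(1, Mul(6, Add(-1, Rational(5, 4)))))), 688)) = Add(554, Add(Add(-125, Mul(Rational(7, 12), Pow(Rational(1, 4), -1), Add(1, Mul(6, Rational(1, 4))))), 688)) = Add(554, Add(Add(-125, Mul(Rational(7, 12), 4, Add(1, Rational(3, 2)))), 688)) = Add(554, Add(Add(-125, Mul(Rational(7, 12), 4, Rational(5, 2))), 688)) = Add(554, Add(Add(-125, Rational(35, 6)), 688)) = Add(554, Add(Rational(-715, 6), 688)) = Add(554, Rational(3413, 6)) = Rational(6737, 6)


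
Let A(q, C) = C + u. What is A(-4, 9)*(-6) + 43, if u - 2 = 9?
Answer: -77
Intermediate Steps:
u = 11 (u = 2 + 9 = 11)
A(q, C) = 11 + C (A(q, C) = C + 11 = 11 + C)
A(-4, 9)*(-6) + 43 = (11 + 9)*(-6) + 43 = 20*(-6) + 43 = -120 + 43 = -77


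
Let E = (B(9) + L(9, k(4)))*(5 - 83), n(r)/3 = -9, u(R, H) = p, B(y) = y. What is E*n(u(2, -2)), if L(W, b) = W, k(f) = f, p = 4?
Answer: 37908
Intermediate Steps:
u(R, H) = 4
n(r) = -27 (n(r) = 3*(-9) = -27)
E = -1404 (E = (9 + 9)*(5 - 83) = 18*(-78) = -1404)
E*n(u(2, -2)) = -1404*(-27) = 37908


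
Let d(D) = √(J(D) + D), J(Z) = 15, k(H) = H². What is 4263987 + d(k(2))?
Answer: 4263987 + √19 ≈ 4.2640e+6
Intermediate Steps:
d(D) = √(15 + D)
4263987 + d(k(2)) = 4263987 + √(15 + 2²) = 4263987 + √(15 + 4) = 4263987 + √19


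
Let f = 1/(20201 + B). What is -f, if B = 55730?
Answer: -1/75931 ≈ -1.3170e-5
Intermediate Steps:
f = 1/75931 (f = 1/(20201 + 55730) = 1/75931 ≈ 1.3170e-5)
-f = -1*1/75931 = -1/75931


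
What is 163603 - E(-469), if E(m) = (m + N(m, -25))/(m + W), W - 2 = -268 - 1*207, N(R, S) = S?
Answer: 77056766/471 ≈ 1.6360e+5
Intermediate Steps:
W = -473 (W = 2 + (-268 - 1*207) = 2 + (-268 - 207) = 2 - 475 = -473)
E(m) = (-25 + m)/(-473 + m) (E(m) = (m - 25)/(m - 473) = (-25 + m)/(-473 + m))
163603 - E(-469) = 163603 - (-25 - 469)/(-473 - 469) = 163603 - (-494)/(-942) = 163603 - (-1)*(-494)/942 = 163603 - 1*247/471 = 163603 - 247/471 = 77056766/471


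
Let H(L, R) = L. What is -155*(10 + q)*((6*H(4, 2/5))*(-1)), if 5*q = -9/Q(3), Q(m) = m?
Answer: 34968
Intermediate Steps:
q = -3/5 (q = (-9/3)/5 = (-9*1/3)/5 = (1/5)*(-3) = -3/5 ≈ -0.60000)
-155*(10 + q)*((6*H(4, 2/5))*(-1)) = -155*(10 - 3/5)*((6*4)*(-1)) = -155*47*(24*(-1))/5 = -155*(47/5)*(-24) = -155*(-1128)/5 = -1*(-34968) = 34968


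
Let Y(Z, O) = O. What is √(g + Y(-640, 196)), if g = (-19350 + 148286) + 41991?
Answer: √171123 ≈ 413.67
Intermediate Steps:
g = 170927 (g = 128936 + 41991 = 170927)
√(g + Y(-640, 196)) = √(170927 + 196) = √171123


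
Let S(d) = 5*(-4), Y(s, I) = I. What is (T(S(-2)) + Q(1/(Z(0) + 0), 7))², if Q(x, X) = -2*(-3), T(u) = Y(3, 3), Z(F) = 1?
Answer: 81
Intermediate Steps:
S(d) = -20
T(u) = 3
Q(x, X) = 6
(T(S(-2)) + Q(1/(Z(0) + 0), 7))² = (3 + 6)² = 9² = 81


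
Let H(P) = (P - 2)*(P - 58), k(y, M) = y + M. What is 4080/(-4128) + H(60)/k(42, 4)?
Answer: 3033/1978 ≈ 1.5334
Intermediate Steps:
k(y, M) = M + y
H(P) = (-58 + P)*(-2 + P) (H(P) = (-2 + P)*(-58 + P) = (-58 + P)*(-2 + P))
4080/(-4128) + H(60)/k(42, 4) = 4080/(-4128) + (116 + 60² - 60*60)/(4 + 42) = 4080*(-1/4128) + (116 + 3600 - 3600)/46 = -85/86 + 116*(1/46) = -85/86 + 58/23 = 3033/1978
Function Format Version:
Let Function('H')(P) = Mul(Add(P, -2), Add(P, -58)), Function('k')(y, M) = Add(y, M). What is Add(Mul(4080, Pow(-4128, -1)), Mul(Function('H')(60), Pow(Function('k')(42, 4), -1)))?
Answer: Rational(3033, 1978) ≈ 1.5334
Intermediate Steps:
Function('k')(y, M) = Add(M, y)
Function('H')(P) = Mul(Add(-58, P), Add(-2, P)) (Function('H')(P) = Mul(Add(-2, P), Add(-58, P)) = Mul(Add(-58, P), Add(-2, P)))
Add(Mul(4080, Pow(-4128, -1)), Mul(Function('H')(60), Pow(Function('k')(42, 4), -1))) = Add(Mul(4080, Pow(-4128, -1)), Mul(Add(116, Pow(60, 2), Mul(-60, 60)), Pow(Add(4, 42), -1))) = Add(Mul(4080, Rational(-1, 4128)), Mul(Add(116, 3600, -3600), Pow(46, -1))) = Add(Rational(-85, 86), Mul(116, Rational(1, 46))) = Add(Rational(-85, 86), Rational(58, 23)) = Rational(3033, 1978)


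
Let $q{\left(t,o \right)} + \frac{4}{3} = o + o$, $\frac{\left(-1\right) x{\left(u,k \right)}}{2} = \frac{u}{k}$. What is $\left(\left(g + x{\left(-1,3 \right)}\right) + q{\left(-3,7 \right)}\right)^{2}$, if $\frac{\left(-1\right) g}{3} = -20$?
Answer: $\frac{48400}{9} \approx 5377.8$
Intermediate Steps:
$g = 60$ ($g = \left(-3\right) \left(-20\right) = 60$)
$x{\left(u,k \right)} = - \frac{2 u}{k}$ ($x{\left(u,k \right)} = - 2 \frac{u}{k} = - \frac{2 u}{k}$)
$q{\left(t,o \right)} = - \frac{4}{3} + 2 o$ ($q{\left(t,o \right)} = - \frac{4}{3} + \left(o + o\right) = - \frac{4}{3} + 2 o$)
$\left(\left(g + x{\left(-1,3 \right)}\right) + q{\left(-3,7 \right)}\right)^{2} = \left(\left(60 - - \frac{2}{3}\right) + \left(- \frac{4}{3} + 2 \cdot 7\right)\right)^{2} = \left(\left(60 - \left(-2\right) \frac{1}{3}\right) + \left(- \frac{4}{3} + 14\right)\right)^{2} = \left(\left(60 + \frac{2}{3}\right) + \frac{38}{3}\right)^{2} = \left(\frac{182}{3} + \frac{38}{3}\right)^{2} = \left(\frac{220}{3}\right)^{2} = \frac{48400}{9}$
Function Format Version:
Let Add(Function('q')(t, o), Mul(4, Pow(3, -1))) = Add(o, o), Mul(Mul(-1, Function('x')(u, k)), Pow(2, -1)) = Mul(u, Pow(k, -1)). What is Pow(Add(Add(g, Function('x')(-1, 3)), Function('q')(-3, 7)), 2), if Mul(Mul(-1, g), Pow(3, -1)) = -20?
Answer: Rational(48400, 9) ≈ 5377.8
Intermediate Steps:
g = 60 (g = Mul(-3, -20) = 60)
Function('x')(u, k) = Mul(-2, u, Pow(k, -1)) (Function('x')(u, k) = Mul(-2, Mul(u, Pow(k, -1))) = Mul(-2, u, Pow(k, -1)))
Function('q')(t, o) = Add(Rational(-4, 3), Mul(2, o)) (Function('q')(t, o) = Add(Rational(-4, 3), Add(o, o)) = Add(Rational(-4, 3), Mul(2, o)))
Pow(Add(Add(g, Function('x')(-1, 3)), Function('q')(-3, 7)), 2) = Pow(Add(Add(60, Mul(-2, -1, Pow(3, -1))), Add(Rational(-4, 3), Mul(2, 7))), 2) = Pow(Add(Add(60, Mul(-2, -1, Rational(1, 3))), Add(Rational(-4, 3), 14)), 2) = Pow(Add(Add(60, Rational(2, 3)), Rational(38, 3)), 2) = Pow(Add(Rational(182, 3), Rational(38, 3)), 2) = Pow(Rational(220, 3), 2) = Rational(48400, 9)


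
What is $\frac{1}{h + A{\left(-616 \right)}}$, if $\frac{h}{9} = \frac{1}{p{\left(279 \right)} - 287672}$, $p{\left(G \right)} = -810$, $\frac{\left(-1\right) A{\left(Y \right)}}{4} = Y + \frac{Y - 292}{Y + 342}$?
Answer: $\frac{39522034}{96858407231} \approx 0.00040804$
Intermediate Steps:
$A{\left(Y \right)} = - 4 Y - \frac{4 \left(-292 + Y\right)}{342 + Y}$ ($A{\left(Y \right)} = - 4 \left(Y + \frac{Y - 292}{Y + 342}\right) = - 4 \left(Y + \frac{-292 + Y}{342 + Y}\right) = - 4 Y - \frac{4 \left(-292 + Y\right)}{342 + Y}$)
$h = - \frac{9}{288482}$ ($h = \frac{9}{-810 - 287672} = \frac{9}{-288482} = 9 \left(- \frac{1}{288482}\right) = - \frac{9}{288482} \approx -3.1198 \cdot 10^{-5}$)
$\frac{1}{h + A{\left(-616 \right)}} = \frac{1}{- \frac{9}{288482} + \frac{4 \left(292 - \left(-616\right)^{2} - -211288\right)}{342 - 616}} = \frac{1}{- \frac{9}{288482} + \frac{4 \left(292 - 379456 + 211288\right)}{-274}} = \frac{1}{- \frac{9}{288482} + 4 \left(- \frac{1}{274}\right) \left(292 - 379456 + 211288\right)} = \frac{1}{- \frac{9}{288482} + 4 \left(- \frac{1}{274}\right) \left(-167876\right)} = \frac{1}{- \frac{9}{288482} + \frac{335752}{137}} = \frac{1}{\frac{96858407231}{39522034}} = \frac{39522034}{96858407231}$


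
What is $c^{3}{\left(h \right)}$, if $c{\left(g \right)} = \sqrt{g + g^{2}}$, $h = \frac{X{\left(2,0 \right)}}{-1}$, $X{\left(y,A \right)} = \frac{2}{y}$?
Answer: $0$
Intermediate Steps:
$h = -1$ ($h = \frac{2 \cdot \frac{1}{2}}{-1} = 2 \cdot \frac{1}{2} \left(-1\right) = 1 \left(-1\right) = -1$)
$c^{3}{\left(h \right)} = \left(\sqrt{- (1 - 1)}\right)^{3} = \left(\sqrt{\left(-1\right) 0}\right)^{3} = \left(\sqrt{0}\right)^{3} = 0^{3} = 0$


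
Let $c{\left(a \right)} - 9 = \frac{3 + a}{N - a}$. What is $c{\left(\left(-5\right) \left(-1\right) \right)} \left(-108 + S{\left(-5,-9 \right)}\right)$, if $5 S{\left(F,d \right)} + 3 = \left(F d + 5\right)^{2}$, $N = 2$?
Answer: $\frac{37183}{15} \approx 2478.9$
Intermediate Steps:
$S{\left(F,d \right)} = - \frac{3}{5} + \frac{\left(5 + F d\right)^{2}}{5}$ ($S{\left(F,d \right)} = - \frac{3}{5} + \frac{\left(F d + 5\right)^{2}}{5} = - \frac{3}{5} + \frac{\left(5 + F d\right)^{2}}{5}$)
$c{\left(a \right)} = 9 + \frac{3 + a}{2 - a}$
$c{\left(\left(-5\right) \left(-1\right) \right)} \left(-108 + S{\left(-5,-9 \right)}\right) = \frac{-21 + 8 \left(\left(-5\right) \left(-1\right)\right)}{-2 - -5} \left(-108 - \left(\frac{3}{5} - \frac{\left(5 - -45\right)^{2}}{5}\right)\right) = \frac{-21 + 8 \cdot 5}{-2 + 5} \left(-108 - \left(\frac{3}{5} - \frac{\left(5 + 45\right)^{2}}{5}\right)\right) = \frac{-21 + 40}{3} \left(-108 - \left(\frac{3}{5} - \frac{50^{2}}{5}\right)\right) = \frac{1}{3} \cdot 19 \left(-108 + \left(- \frac{3}{5} + \frac{1}{5} \cdot 2500\right)\right) = \frac{19 \left(-108 + \left(- \frac{3}{5} + 500\right)\right)}{3} = \frac{19 \left(-108 + \frac{2497}{5}\right)}{3} = \frac{19}{3} \cdot \frac{1957}{5} = \frac{37183}{15}$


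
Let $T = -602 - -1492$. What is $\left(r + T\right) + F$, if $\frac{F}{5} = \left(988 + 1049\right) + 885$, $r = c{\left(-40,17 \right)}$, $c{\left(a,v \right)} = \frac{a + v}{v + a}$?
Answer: $15501$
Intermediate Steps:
$T = 890$ ($T = -602 + 1492 = 890$)
$c{\left(a,v \right)} = 1$ ($c{\left(a,v \right)} = \frac{a + v}{a + v} = 1$)
$r = 1$
$F = 14610$ ($F = 5 \left(\left(988 + 1049\right) + 885\right) = 5 \left(2037 + 885\right) = 5 \cdot 2922 = 14610$)
$\left(r + T\right) + F = \left(1 + 890\right) + 14610 = 891 + 14610 = 15501$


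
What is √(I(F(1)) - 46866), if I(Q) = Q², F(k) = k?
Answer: I*√46865 ≈ 216.48*I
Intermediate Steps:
√(I(F(1)) - 46866) = √(1² - 46866) = √(1 - 46866) = √(-46865) = I*√46865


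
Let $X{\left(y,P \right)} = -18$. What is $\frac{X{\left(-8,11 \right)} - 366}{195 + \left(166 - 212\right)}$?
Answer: $- \frac{384}{149} \approx -2.5772$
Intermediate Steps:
$\frac{X{\left(-8,11 \right)} - 366}{195 + \left(166 - 212\right)} = \frac{-18 - 366}{195 + \left(166 - 212\right)} = - \frac{384}{195 - 46} = - \frac{384}{149}$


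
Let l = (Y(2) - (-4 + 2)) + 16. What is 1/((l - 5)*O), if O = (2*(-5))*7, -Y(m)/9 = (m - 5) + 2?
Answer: -1/1540 ≈ -0.00064935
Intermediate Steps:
Y(m) = 27 - 9*m (Y(m) = -9*((m - 5) + 2) = -9*((-5 + m) + 2) = -9*(-3 + m) = 27 - 9*m)
O = -70 (O = -10*7 = -70)
l = 27 (l = ((27 - 9*2) - (-4 + 2)) + 16 = ((27 - 18) - 1*(-2)) + 16 = (9 + 2) + 16 = 11 + 16 = 27)
1/((l - 5)*O) = 1/((27 - 5)*(-70)) = 1/(22*(-70)) = 1/(-1540) = -1/1540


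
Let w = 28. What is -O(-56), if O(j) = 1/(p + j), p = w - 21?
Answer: 1/49 ≈ 0.020408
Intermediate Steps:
p = 7 (p = 28 - 21 = 7)
O(j) = 1/(7 + j)
-O(-56) = -1/(7 - 56) = -1/(-49) = -1*(-1/49) = 1/49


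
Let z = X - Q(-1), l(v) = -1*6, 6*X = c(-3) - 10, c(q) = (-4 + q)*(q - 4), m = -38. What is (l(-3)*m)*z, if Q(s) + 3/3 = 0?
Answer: 1710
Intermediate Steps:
Q(s) = -1 (Q(s) = -1 + 0 = -1)
c(q) = (-4 + q)**2 (c(q) = (-4 + q)*(-4 + q) = (-4 + q)**2)
X = 13/2 (X = ((-4 - 3)**2 - 10)/6 = ((-7)**2 - 10)/6 = (49 - 10)/6 = (1/6)*39 = 13/2 ≈ 6.5000)
l(v) = -6
z = 15/2 (z = 13/2 - 1*(-1) = 13/2 + 1 = 15/2 ≈ 7.5000)
(l(-3)*m)*z = -6*(-38)*(15/2) = 228*(15/2) = 1710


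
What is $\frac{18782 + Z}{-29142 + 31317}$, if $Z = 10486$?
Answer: $\frac{9756}{725} \approx 13.457$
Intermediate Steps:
$\frac{18782 + Z}{-29142 + 31317} = \frac{18782 + 10486}{-29142 + 31317} = \frac{29268}{2175} = 29268 \cdot \frac{1}{2175} = \frac{9756}{725}$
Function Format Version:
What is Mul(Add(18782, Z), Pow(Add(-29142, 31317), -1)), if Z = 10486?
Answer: Rational(9756, 725) ≈ 13.457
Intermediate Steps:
Mul(Add(18782, Z), Pow(Add(-29142, 31317), -1)) = Mul(Add(18782, 10486), Pow(Add(-29142, 31317), -1)) = Mul(29268, Pow(2175, -1)) = Mul(29268, Rational(1, 2175)) = Rational(9756, 725)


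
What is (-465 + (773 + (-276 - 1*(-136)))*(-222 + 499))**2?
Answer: 30581615376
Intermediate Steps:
(-465 + (773 + (-276 - 1*(-136)))*(-222 + 499))**2 = (-465 + (773 + (-276 + 136))*277)**2 = (-465 + (773 - 140)*277)**2 = (-465 + 633*277)**2 = (-465 + 175341)**2 = 174876**2 = 30581615376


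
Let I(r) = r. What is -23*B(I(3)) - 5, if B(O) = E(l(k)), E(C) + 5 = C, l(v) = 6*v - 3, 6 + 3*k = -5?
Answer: 685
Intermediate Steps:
k = -11/3 (k = -2 + (1/3)*(-5) = -2 - 5/3 = -11/3 ≈ -3.6667)
l(v) = -3 + 6*v
E(C) = -5 + C
B(O) = -30 (B(O) = -5 + (-3 + 6*(-11/3)) = -5 + (-3 - 22) = -5 - 25 = -30)
-23*B(I(3)) - 5 = -23*(-30) - 5 = 690 - 5 = 685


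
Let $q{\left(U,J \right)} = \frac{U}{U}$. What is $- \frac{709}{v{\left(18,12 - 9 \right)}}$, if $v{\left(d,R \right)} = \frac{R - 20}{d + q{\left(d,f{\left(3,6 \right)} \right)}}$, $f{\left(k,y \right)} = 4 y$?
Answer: $\frac{13471}{17} \approx 792.41$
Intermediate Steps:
$q{\left(U,J \right)} = 1$
$v{\left(d,R \right)} = \frac{-20 + R}{1 + d}$ ($v{\left(d,R \right)} = \frac{R - 20}{d + 1} = \frac{-20 + R}{1 + d}$)
$- \frac{709}{v{\left(18,12 - 9 \right)}} = - \frac{709}{\frac{1}{1 + 18} \left(-20 + \left(12 - 9\right)\right)} = - \frac{709}{\frac{1}{19} \left(-20 + \left(12 - 9\right)\right)} = - \frac{709}{\frac{1}{19} \left(-20 + 3\right)} = - \frac{709}{\frac{1}{19} \left(-17\right)} = - \frac{709}{- \frac{17}{19}} = \left(-709\right) \left(- \frac{19}{17}\right) = \frac{13471}{17}$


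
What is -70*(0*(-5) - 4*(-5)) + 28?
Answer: -1372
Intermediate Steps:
-70*(0*(-5) - 4*(-5)) + 28 = -70*(0 + 20) + 28 = -70*20 + 28 = -1400 + 28 = -1372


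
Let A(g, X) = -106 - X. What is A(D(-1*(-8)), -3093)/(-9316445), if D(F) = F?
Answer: -2987/9316445 ≈ -0.00032062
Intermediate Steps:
A(D(-1*(-8)), -3093)/(-9316445) = (-106 - 1*(-3093))/(-9316445) = (-106 + 3093)*(-1/9316445) = 2987*(-1/9316445) = -2987/9316445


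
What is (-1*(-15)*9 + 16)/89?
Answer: 151/89 ≈ 1.6966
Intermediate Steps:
(-1*(-15)*9 + 16)/89 = (15*9 + 16)*(1/89) = (135 + 16)*(1/89) = 151*(1/89) = 151/89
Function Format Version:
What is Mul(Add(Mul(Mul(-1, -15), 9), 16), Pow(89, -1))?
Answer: Rational(151, 89) ≈ 1.6966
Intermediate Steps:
Mul(Add(Mul(Mul(-1, -15), 9), 16), Pow(89, -1)) = Mul(Add(Mul(15, 9), 16), Rational(1, 89)) = Mul(Add(135, 16), Rational(1, 89)) = Mul(151, Rational(1, 89)) = Rational(151, 89)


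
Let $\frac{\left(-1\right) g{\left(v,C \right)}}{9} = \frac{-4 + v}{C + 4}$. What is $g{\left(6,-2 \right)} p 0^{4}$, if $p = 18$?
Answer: $0$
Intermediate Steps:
$g{\left(v,C \right)} = - \frac{9 \left(-4 + v\right)}{4 + C}$ ($g{\left(v,C \right)} = - 9 \frac{-4 + v}{C + 4} = - 9 \frac{-4 + v}{4 + C} = - \frac{9 \left(-4 + v\right)}{4 + C}$)
$g{\left(6,-2 \right)} p 0^{4} = \frac{9 \left(4 - 6\right)}{4 - 2} \cdot 18 \cdot 0^{4} = \frac{9 \left(4 - 6\right)}{2} \cdot 18 \cdot 0 = 9 \cdot \frac{1}{2} \left(-2\right) 18 \cdot 0 = \left(-9\right) 18 \cdot 0 = \left(-162\right) 0 = 0$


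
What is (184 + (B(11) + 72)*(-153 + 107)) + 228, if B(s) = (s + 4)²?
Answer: -13250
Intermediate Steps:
B(s) = (4 + s)²
(184 + (B(11) + 72)*(-153 + 107)) + 228 = (184 + ((4 + 11)² + 72)*(-153 + 107)) + 228 = (184 + (15² + 72)*(-46)) + 228 = (184 + (225 + 72)*(-46)) + 228 = (184 + 297*(-46)) + 228 = (184 - 13662) + 228 = -13478 + 228 = -13250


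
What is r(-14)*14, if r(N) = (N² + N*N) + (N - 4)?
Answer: 5236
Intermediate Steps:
r(N) = -4 + N + 2*N² (r(N) = (N² + N²) + (-4 + N) = 2*N² + (-4 + N) = -4 + N + 2*N²)
r(-14)*14 = (-4 - 14 + 2*(-14)²)*14 = (-4 - 14 + 2*196)*14 = (-4 - 14 + 392)*14 = 374*14 = 5236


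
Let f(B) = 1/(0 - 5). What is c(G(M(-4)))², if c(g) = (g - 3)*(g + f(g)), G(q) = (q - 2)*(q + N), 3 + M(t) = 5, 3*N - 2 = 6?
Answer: 9/25 ≈ 0.36000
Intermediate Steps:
N = 8/3 (N = ⅔ + (⅓)*6 = ⅔ + 2 = 8/3 ≈ 2.6667)
M(t) = 2 (M(t) = -3 + 5 = 2)
f(B) = -⅕ (f(B) = 1/(-5) = -⅕)
G(q) = (-2 + q)*(8/3 + q) (G(q) = (q - 2)*(q + 8/3) = (-2 + q)*(8/3 + q))
c(g) = (-3 + g)*(-⅕ + g) (c(g) = (g - 3)*(g - ⅕) = (-3 + g)*(-⅕ + g))
c(G(M(-4)))² = (⅗ + (-16/3 + 2² + (⅔)*2)² - 16*(-16/3 + 2² + (⅔)*2)/5)² = (⅗ + (-16/3 + 4 + 4/3)² - 16*(-16/3 + 4 + 4/3)/5)² = (⅗ + 0² - 16/5*0)² = (⅗ + 0 + 0)² = (⅗)² = 9/25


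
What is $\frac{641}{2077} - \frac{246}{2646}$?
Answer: $\frac{197524}{915957} \approx 0.21565$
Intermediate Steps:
$\frac{641}{2077} - \frac{246}{2646} = 641 \cdot \frac{1}{2077} - \frac{41}{441} = \frac{641}{2077} - \frac{41}{441} = \frac{197524}{915957}$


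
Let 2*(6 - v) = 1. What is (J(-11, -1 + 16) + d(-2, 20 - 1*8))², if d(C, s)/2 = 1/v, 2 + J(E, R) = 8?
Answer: 4900/121 ≈ 40.496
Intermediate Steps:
v = 11/2 (v = 6 - ½*1 = 6 - ½ = 11/2 ≈ 5.5000)
J(E, R) = 6 (J(E, R) = -2 + 8 = 6)
d(C, s) = 4/11 (d(C, s) = 2/(11/2) = 2*(2/11) = 4/11)
(J(-11, -1 + 16) + d(-2, 20 - 1*8))² = (6 + 4/11)² = (70/11)² = 4900/121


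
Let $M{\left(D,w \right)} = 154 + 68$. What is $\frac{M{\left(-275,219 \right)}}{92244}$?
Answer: $\frac{37}{15374} \approx 0.0024067$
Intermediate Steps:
$M{\left(D,w \right)} = 222$
$\frac{M{\left(-275,219 \right)}}{92244} = \frac{222}{92244} = 222 \cdot \frac{1}{92244} = \frac{37}{15374}$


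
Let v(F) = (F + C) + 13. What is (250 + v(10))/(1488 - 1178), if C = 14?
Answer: 287/310 ≈ 0.92581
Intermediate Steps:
v(F) = 27 + F (v(F) = (F + 14) + 13 = (14 + F) + 13 = 27 + F)
(250 + v(10))/(1488 - 1178) = (250 + (27 + 10))/(1488 - 1178) = (250 + 37)/310 = 287*(1/310) = 287/310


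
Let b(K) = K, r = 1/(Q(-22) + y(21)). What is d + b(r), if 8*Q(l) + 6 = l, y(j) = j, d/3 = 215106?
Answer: 22586132/35 ≈ 6.4532e+5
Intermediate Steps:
d = 645318 (d = 3*215106 = 645318)
Q(l) = -3/4 + l/8
r = 2/35 (r = 1/((-3/4 + (1/8)*(-22)) + 21) = 1/((-3/4 - 11/4) + 21) = 1/(-7/2 + 21) = 1/(35/2) = 2/35 ≈ 0.057143)
d + b(r) = 645318 + 2/35 = 22586132/35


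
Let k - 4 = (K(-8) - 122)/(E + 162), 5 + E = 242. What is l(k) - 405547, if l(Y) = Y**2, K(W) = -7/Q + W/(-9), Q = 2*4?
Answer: -334685858152607/825297984 ≈ -4.0553e+5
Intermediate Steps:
Q = 8
K(W) = -7/8 - W/9 (K(W) = -7/8 + W/(-9) = -7*1/8 + W*(-1/9) = -7/8 - W/9)
E = 237 (E = -5 + 242 = 237)
k = 106129/28728 (k = 4 + ((-7/8 - 1/9*(-8)) - 122)/(237 + 162) = 4 + ((-7/8 + 8/9) - 122)/399 = 4 + (1/72 - 122)*(1/399) = 4 - 8783/72*1/399 = 4 - 8783/28728 = 106129/28728 ≈ 3.6943)
l(k) - 405547 = (106129/28728)**2 - 405547 = 11263364641/825297984 - 405547 = -334685858152607/825297984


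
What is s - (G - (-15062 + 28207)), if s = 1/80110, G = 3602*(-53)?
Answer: 16346525611/80110 ≈ 2.0405e+5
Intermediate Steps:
G = -190906
s = 1/80110 ≈ 1.2483e-5
s - (G - (-15062 + 28207)) = 1/80110 - (-190906 - (-15062 + 28207)) = 1/80110 - (-190906 - 1*13145) = 1/80110 - (-190906 - 13145) = 1/80110 - 1*(-204051) = 1/80110 + 204051 = 16346525611/80110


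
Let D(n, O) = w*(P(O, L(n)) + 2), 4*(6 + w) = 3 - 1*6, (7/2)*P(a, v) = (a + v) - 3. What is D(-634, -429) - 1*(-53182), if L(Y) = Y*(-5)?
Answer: 670433/14 ≈ 47888.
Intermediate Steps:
L(Y) = -5*Y
P(a, v) = -6/7 + 2*a/7 + 2*v/7 (P(a, v) = 2*((a + v) - 3)/7 = 2*(-3 + a + v)/7 = -6/7 + 2*a/7 + 2*v/7)
w = -27/4 (w = -6 + (3 - 1*6)/4 = -6 + (3 - 6)/4 = -6 + (¼)*(-3) = -6 - ¾ = -27/4 ≈ -6.7500)
D(n, O) = -54/7 - 27*O/14 + 135*n/14 (D(n, O) = -27*((-6/7 + 2*O/7 + 2*(-5*n)/7) + 2)/4 = -27*((-6/7 + 2*O/7 - 10*n/7) + 2)/4 = -27*((-6/7 - 10*n/7 + 2*O/7) + 2)/4 = -27*(8/7 - 10*n/7 + 2*O/7)/4 = -54/7 - 27*O/14 + 135*n/14)
D(-634, -429) - 1*(-53182) = (-54/7 - 27/14*(-429) + (135/14)*(-634)) - 1*(-53182) = (-54/7 + 11583/14 - 42795/7) + 53182 = -74115/14 + 53182 = 670433/14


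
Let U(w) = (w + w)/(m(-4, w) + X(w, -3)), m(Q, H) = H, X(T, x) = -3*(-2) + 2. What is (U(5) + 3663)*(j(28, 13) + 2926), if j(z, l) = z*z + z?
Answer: 178037202/13 ≈ 1.3695e+7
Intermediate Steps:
X(T, x) = 8 (X(T, x) = 6 + 2 = 8)
j(z, l) = z + z² (j(z, l) = z² + z = z + z²)
U(w) = 2*w/(8 + w) (U(w) = (w + w)/(w + 8) = (2*w)/(8 + w) = 2*w/(8 + w))
(U(5) + 3663)*(j(28, 13) + 2926) = (2*5/(8 + 5) + 3663)*(28*(1 + 28) + 2926) = (2*5/13 + 3663)*(28*29 + 2926) = (2*5*(1/13) + 3663)*(812 + 2926) = (10/13 + 3663)*3738 = (47629/13)*3738 = 178037202/13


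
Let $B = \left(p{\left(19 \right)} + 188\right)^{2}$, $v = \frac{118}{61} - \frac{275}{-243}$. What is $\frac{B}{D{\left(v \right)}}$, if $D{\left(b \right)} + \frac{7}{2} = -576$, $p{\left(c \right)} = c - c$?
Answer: $- \frac{70688}{1159} \approx -60.99$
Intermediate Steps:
$p{\left(c \right)} = 0$
$v = \frac{45449}{14823}$ ($v = 118 \cdot \frac{1}{61} - - \frac{275}{243} = \frac{118}{61} + \frac{275}{243} = \frac{45449}{14823} \approx 3.0661$)
$D{\left(b \right)} = - \frac{1159}{2}$ ($D{\left(b \right)} = - \frac{7}{2} - 576 = - \frac{1159}{2}$)
$B = 35344$ ($B = \left(0 + 188\right)^{2} = 188^{2} = 35344$)
$\frac{B}{D{\left(v \right)}} = \frac{35344}{- \frac{1159}{2}} = 35344 \left(- \frac{2}{1159}\right) = - \frac{70688}{1159}$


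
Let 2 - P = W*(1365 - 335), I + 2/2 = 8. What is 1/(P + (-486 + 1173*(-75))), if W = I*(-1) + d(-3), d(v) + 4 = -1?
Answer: -1/76099 ≈ -1.3141e-5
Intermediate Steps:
I = 7 (I = -1 + 8 = 7)
d(v) = -5 (d(v) = -4 - 1 = -5)
W = -12 (W = 7*(-1) - 5 = -7 - 5 = -12)
P = 12362 (P = 2 - (-12)*(1365 - 335) = 2 - (-12)*1030 = 2 - 1*(-12360) = 2 + 12360 = 12362)
1/(P + (-486 + 1173*(-75))) = 1/(12362 + (-486 + 1173*(-75))) = 1/(12362 + (-486 - 87975)) = 1/(12362 - 88461) = 1/(-76099) = -1/76099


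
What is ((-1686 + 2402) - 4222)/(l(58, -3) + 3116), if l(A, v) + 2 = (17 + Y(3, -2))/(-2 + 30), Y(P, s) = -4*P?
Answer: -98168/87197 ≈ -1.1258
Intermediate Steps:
l(A, v) = -51/28 (l(A, v) = -2 + (17 - 4*3)/(-2 + 30) = -2 + (17 - 12)/28 = -2 + 5*(1/28) = -2 + 5/28 = -51/28)
((-1686 + 2402) - 4222)/(l(58, -3) + 3116) = ((-1686 + 2402) - 4222)/(-51/28 + 3116) = (716 - 4222)/(87197/28) = -3506*28/87197 = -98168/87197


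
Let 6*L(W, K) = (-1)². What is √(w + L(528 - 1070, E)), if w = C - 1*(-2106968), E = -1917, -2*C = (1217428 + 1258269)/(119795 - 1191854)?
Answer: √269062440340984287/357353 ≈ 1451.5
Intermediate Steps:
C = 2475697/2144118 (C = -(1217428 + 1258269)/(2*(119795 - 1191854)) = -2475697/(2*(-1072059)) = -2475697*(-1)/(2*1072059) = -½*(-2475697/1072059) = 2475697/2144118 ≈ 1.1546)
L(W, K) = ⅙ (L(W, K) = (⅙)*(-1)² = (⅙)*1 = ⅙)
w = 4517590489921/2144118 (w = 2475697/2144118 - 1*(-2106968) = 2475697/2144118 + 2106968 = 4517590489921/2144118 ≈ 2.1070e+6)
√(w + L(528 - 1070, E)) = √(4517590489921/2144118 + ⅙) = √(752931807879/357353) = √269062440340984287/357353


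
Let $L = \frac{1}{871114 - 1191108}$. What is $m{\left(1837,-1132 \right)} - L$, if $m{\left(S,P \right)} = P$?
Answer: $- \frac{362233207}{319994} \approx -1132.0$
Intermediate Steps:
$L = - \frac{1}{319994}$ ($L = \frac{1}{-319994} = - \frac{1}{319994} \approx -3.1251 \cdot 10^{-6}$)
$m{\left(1837,-1132 \right)} - L = -1132 - - \frac{1}{319994} = -1132 + \frac{1}{319994} = - \frac{362233207}{319994}$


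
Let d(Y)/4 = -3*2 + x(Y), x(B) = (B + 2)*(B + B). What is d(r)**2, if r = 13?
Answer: 2359296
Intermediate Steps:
x(B) = 2*B*(2 + B) (x(B) = (2 + B)*(2*B) = 2*B*(2 + B))
d(Y) = -24 + 8*Y*(2 + Y) (d(Y) = 4*(-3*2 + 2*Y*(2 + Y)) = 4*(-6 + 2*Y*(2 + Y)) = -24 + 8*Y*(2 + Y))
d(r)**2 = (-24 + 8*13*(2 + 13))**2 = (-24 + 8*13*15)**2 = (-24 + 1560)**2 = 1536**2 = 2359296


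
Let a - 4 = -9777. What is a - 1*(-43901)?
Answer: 34128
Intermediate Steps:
a = -9773 (a = 4 - 9777 = -9773)
a - 1*(-43901) = -9773 - 1*(-43901) = -9773 + 43901 = 34128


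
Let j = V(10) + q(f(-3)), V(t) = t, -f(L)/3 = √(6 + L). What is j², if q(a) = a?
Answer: 127 - 60*√3 ≈ 23.077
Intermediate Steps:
f(L) = -3*√(6 + L)
j = 10 - 3*√3 (j = 10 - 3*√(6 - 3) = 10 - 3*√3 ≈ 4.8038)
j² = (10 - 3*√3)²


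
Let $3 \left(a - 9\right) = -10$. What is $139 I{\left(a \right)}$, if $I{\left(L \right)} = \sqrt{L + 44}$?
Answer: $\frac{139 \sqrt{447}}{3} \approx 979.6$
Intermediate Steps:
$a = \frac{17}{3}$ ($a = 9 + \frac{1}{3} \left(-10\right) = 9 - \frac{10}{3} = \frac{17}{3} \approx 5.6667$)
$I{\left(L \right)} = \sqrt{44 + L}$
$139 I{\left(a \right)} = 139 \sqrt{44 + \frac{17}{3}} = 139 \sqrt{\frac{149}{3}} = 139 \frac{\sqrt{447}}{3} = \frac{139 \sqrt{447}}{3}$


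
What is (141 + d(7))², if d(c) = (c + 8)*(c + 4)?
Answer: 93636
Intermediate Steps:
d(c) = (4 + c)*(8 + c) (d(c) = (8 + c)*(4 + c) = (4 + c)*(8 + c))
(141 + d(7))² = (141 + (32 + 7² + 12*7))² = (141 + (32 + 49 + 84))² = (141 + 165)² = 306² = 93636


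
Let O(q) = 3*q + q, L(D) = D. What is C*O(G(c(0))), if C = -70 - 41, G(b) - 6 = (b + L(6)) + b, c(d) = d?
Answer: -5328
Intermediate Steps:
G(b) = 12 + 2*b (G(b) = 6 + ((b + 6) + b) = 6 + ((6 + b) + b) = 6 + (6 + 2*b) = 12 + 2*b)
O(q) = 4*q
C = -111
C*O(G(c(0))) = -444*(12 + 2*0) = -444*(12 + 0) = -444*12 = -111*48 = -5328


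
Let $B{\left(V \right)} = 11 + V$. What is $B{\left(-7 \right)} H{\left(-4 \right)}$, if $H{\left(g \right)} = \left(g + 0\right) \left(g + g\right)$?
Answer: $128$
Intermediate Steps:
$H{\left(g \right)} = 2 g^{2}$ ($H{\left(g \right)} = g 2 g = 2 g^{2}$)
$B{\left(-7 \right)} H{\left(-4 \right)} = \left(11 - 7\right) 2 \left(-4\right)^{2} = 4 \cdot 2 \cdot 16 = 4 \cdot 32 = 128$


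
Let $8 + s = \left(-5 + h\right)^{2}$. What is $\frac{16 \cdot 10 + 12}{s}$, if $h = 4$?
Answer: $- \frac{172}{7} \approx -24.571$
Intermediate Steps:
$s = -7$ ($s = -8 + \left(-5 + 4\right)^{2} = -8 + \left(-1\right)^{2} = -8 + 1 = -7$)
$\frac{16 \cdot 10 + 12}{s} = \frac{16 \cdot 10 + 12}{-7} = \left(160 + 12\right) \left(- \frac{1}{7}\right) = 172 \left(- \frac{1}{7}\right) = - \frac{172}{7}$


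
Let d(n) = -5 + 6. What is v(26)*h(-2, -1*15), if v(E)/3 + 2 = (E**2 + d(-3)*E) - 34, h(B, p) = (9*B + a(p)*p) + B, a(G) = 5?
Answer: -189810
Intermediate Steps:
d(n) = 1
h(B, p) = 5*p + 10*B (h(B, p) = (9*B + 5*p) + B = (5*p + 9*B) + B = 5*p + 10*B)
v(E) = -108 + 3*E + 3*E**2 (v(E) = -6 + 3*((E**2 + 1*E) - 34) = -6 + 3*((E**2 + E) - 34) = -6 + 3*((E + E**2) - 34) = -6 + 3*(-34 + E + E**2) = -6 + (-102 + 3*E + 3*E**2) = -108 + 3*E + 3*E**2)
v(26)*h(-2, -1*15) = (-108 + 3*26 + 3*26**2)*(5*(-1*15) + 10*(-2)) = (-108 + 78 + 3*676)*(5*(-15) - 20) = (-108 + 78 + 2028)*(-75 - 20) = 1998*(-95) = -189810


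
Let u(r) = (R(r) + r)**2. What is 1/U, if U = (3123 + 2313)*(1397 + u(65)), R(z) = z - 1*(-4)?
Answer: 1/105202908 ≈ 9.5054e-9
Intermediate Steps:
R(z) = 4 + z (R(z) = z + 4 = 4 + z)
u(r) = (4 + 2*r)**2 (u(r) = ((4 + r) + r)**2 = (4 + 2*r)**2)
U = 105202908 (U = (3123 + 2313)*(1397 + 4*(2 + 65)**2) = 5436*(1397 + 4*67**2) = 5436*(1397 + 4*4489) = 5436*(1397 + 17956) = 5436*19353 = 105202908)
1/U = 1/105202908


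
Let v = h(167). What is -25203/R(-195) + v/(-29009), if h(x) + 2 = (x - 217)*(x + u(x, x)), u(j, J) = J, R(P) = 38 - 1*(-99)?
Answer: -728825653/3974233 ≈ -183.39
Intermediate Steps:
R(P) = 137 (R(P) = 38 + 99 = 137)
h(x) = -2 + 2*x*(-217 + x) (h(x) = -2 + (x - 217)*(x + x) = -2 + (-217 + x)*(2*x) = -2 + 2*x*(-217 + x))
v = -16702 (v = -2 - 434*167 + 2*167² = -2 - 72478 + 2*27889 = -2 - 72478 + 55778 = -16702)
-25203/R(-195) + v/(-29009) = -25203/137 - 16702/(-29009) = -25203*1/137 - 16702*(-1/29009) = -25203/137 + 16702/29009 = -728825653/3974233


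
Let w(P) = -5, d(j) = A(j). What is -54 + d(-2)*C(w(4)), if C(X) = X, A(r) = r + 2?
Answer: -54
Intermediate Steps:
A(r) = 2 + r
d(j) = 2 + j
-54 + d(-2)*C(w(4)) = -54 + (2 - 2)*(-5) = -54 + 0*(-5) = -54 + 0 = -54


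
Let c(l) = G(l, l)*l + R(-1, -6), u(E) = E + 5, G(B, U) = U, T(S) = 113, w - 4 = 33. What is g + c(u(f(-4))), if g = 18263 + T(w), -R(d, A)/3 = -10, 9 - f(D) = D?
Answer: 18730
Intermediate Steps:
w = 37 (w = 4 + 33 = 37)
f(D) = 9 - D
R(d, A) = 30 (R(d, A) = -3*(-10) = 30)
g = 18376 (g = 18263 + 113 = 18376)
u(E) = 5 + E
c(l) = 30 + l² (c(l) = l*l + 30 = l² + 30 = 30 + l²)
g + c(u(f(-4))) = 18376 + (30 + (5 + (9 - 1*(-4)))²) = 18376 + (30 + (5 + (9 + 4))²) = 18376 + (30 + (5 + 13)²) = 18376 + (30 + 18²) = 18376 + (30 + 324) = 18376 + 354 = 18730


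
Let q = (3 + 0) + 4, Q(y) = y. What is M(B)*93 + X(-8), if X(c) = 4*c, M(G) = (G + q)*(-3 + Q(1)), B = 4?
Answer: -2078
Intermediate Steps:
q = 7 (q = 3 + 4 = 7)
M(G) = -14 - 2*G (M(G) = (G + 7)*(-3 + 1) = (7 + G)*(-2) = -14 - 2*G)
M(B)*93 + X(-8) = (-14 - 2*4)*93 + 4*(-8) = (-14 - 8)*93 - 32 = -22*93 - 32 = -2046 - 32 = -2078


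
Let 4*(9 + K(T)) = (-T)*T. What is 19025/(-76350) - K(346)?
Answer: 91429891/3054 ≈ 29938.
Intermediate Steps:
K(T) = -9 - T²/4 (K(T) = -9 + ((-T)*T)/4 = -9 + (-T²)/4 = -9 - T²/4)
19025/(-76350) - K(346) = 19025/(-76350) - (-9 - ¼*346²) = 19025*(-1/76350) - (-9 - ¼*119716) = -761/3054 - (-9 - 29929) = -761/3054 - 1*(-29938) = -761/3054 + 29938 = 91429891/3054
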